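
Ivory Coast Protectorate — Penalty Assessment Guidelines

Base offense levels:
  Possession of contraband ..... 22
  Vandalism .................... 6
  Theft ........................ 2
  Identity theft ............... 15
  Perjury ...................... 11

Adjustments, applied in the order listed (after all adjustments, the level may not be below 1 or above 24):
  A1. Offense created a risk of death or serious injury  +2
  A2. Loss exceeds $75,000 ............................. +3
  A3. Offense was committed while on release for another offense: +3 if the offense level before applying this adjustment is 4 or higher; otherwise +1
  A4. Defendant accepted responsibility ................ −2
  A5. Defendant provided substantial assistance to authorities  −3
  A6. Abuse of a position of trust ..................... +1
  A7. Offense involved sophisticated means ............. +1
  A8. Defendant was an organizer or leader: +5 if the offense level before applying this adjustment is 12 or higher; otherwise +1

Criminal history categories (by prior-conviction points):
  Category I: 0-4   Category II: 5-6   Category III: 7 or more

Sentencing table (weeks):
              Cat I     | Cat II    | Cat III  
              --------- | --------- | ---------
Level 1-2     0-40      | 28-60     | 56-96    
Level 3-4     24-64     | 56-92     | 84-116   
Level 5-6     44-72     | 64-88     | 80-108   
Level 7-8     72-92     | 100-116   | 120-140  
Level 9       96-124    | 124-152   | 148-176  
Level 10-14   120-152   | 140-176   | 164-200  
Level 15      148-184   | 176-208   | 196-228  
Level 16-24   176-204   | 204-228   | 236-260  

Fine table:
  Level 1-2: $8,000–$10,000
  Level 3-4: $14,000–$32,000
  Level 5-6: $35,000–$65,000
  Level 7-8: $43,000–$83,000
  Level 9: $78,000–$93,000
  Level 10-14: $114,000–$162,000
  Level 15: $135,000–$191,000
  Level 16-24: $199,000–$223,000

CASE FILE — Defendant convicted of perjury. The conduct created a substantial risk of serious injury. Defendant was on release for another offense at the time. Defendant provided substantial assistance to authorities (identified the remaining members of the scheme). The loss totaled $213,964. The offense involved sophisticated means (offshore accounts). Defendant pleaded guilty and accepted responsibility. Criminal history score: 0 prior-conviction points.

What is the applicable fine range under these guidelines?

$135,000–$191,000

Base offense level for perjury: 11.
A1 applies: 11 + 2 = 13.
A2 applies: 13 + 3 = 16.
A3 applies (level before this adjustment is 16 ≥ 4, so +3): 16 + 3 = 19.
A4 applies: 19 − 2 = 17.
A5 applies: 17 − 3 = 14.
A7 applies: 14 + 1 = 15.
Final offense level: 15.
Level 15 falls in the 15 band.
Fine table: Level 15 → $135,000–$191,000.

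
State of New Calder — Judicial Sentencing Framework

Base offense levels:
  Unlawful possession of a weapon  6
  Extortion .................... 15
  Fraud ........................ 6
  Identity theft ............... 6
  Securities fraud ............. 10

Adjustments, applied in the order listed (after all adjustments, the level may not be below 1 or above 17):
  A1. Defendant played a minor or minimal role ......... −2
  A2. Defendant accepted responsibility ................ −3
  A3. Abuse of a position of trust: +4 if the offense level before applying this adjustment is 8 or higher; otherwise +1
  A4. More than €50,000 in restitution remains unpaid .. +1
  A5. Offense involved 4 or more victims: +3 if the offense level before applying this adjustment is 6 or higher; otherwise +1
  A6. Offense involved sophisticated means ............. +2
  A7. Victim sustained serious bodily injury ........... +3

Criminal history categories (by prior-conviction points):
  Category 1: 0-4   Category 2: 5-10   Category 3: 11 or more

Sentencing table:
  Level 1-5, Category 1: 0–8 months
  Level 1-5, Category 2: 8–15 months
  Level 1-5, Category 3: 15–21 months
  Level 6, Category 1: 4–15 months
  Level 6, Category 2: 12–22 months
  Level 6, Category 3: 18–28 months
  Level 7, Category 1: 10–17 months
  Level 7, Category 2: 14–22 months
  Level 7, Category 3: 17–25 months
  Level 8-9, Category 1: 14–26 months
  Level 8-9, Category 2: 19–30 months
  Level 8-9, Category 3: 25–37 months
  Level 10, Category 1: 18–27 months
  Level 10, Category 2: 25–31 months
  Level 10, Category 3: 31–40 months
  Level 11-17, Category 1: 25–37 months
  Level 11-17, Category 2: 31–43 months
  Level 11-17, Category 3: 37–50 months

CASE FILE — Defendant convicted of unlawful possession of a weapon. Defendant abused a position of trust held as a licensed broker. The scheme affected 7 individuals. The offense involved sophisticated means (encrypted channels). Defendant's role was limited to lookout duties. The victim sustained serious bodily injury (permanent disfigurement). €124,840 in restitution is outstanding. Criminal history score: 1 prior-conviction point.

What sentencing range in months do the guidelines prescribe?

25-37 months

Base offense level for unlawful possession of a weapon: 6.
A1 applies: 6 − 2 = 4.
A3 applies (level before this adjustment is 4 < 8, so +1): 4 + 1 = 5.
A4 applies: 5 + 1 = 6.
A5 applies (level before this adjustment is 6 ≥ 6, so +3): 6 + 3 = 9.
A6 applies: 9 + 2 = 11.
A7 applies: 11 + 3 = 14.
Final offense level: 14.
Criminal history: 1 prior point → Category 1 (0-4).
Level 14 falls in the 11-17 band.
Grid: Level 11-17 × Category 1 = 25-37 months.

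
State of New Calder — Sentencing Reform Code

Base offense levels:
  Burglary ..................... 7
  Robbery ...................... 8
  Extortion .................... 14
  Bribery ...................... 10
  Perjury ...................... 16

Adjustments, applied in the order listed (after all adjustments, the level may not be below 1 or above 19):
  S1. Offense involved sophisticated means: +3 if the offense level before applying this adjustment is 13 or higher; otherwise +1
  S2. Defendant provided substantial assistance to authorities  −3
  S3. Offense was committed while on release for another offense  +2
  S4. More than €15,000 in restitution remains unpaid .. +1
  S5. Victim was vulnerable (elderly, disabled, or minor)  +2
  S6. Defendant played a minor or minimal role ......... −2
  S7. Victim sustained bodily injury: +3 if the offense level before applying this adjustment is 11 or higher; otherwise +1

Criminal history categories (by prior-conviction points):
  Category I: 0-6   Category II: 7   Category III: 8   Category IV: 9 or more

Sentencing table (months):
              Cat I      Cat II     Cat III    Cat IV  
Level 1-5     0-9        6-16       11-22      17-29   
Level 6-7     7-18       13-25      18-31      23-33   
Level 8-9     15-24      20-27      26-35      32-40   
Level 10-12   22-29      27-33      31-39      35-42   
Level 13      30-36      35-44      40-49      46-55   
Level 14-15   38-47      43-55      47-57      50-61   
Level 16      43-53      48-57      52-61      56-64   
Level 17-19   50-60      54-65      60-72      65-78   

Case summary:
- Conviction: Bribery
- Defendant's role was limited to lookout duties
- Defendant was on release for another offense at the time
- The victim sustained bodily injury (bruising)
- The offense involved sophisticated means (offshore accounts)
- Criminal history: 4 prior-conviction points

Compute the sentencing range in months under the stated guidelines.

Base offense level for bribery: 10.
S1 applies (level before this adjustment is 10 < 13, so +1): 10 + 1 = 11.
S3 applies: 11 + 2 = 13.
S6 applies: 13 − 2 = 11.
S7 applies (level before this adjustment is 11 ≥ 11, so +3): 11 + 3 = 14.
Final offense level: 14.
Criminal history: 4 prior points → Category I (0-6).
Level 14 falls in the 14-15 band.
Grid: Level 14-15 × Category I = 38-47 months.

38-47 months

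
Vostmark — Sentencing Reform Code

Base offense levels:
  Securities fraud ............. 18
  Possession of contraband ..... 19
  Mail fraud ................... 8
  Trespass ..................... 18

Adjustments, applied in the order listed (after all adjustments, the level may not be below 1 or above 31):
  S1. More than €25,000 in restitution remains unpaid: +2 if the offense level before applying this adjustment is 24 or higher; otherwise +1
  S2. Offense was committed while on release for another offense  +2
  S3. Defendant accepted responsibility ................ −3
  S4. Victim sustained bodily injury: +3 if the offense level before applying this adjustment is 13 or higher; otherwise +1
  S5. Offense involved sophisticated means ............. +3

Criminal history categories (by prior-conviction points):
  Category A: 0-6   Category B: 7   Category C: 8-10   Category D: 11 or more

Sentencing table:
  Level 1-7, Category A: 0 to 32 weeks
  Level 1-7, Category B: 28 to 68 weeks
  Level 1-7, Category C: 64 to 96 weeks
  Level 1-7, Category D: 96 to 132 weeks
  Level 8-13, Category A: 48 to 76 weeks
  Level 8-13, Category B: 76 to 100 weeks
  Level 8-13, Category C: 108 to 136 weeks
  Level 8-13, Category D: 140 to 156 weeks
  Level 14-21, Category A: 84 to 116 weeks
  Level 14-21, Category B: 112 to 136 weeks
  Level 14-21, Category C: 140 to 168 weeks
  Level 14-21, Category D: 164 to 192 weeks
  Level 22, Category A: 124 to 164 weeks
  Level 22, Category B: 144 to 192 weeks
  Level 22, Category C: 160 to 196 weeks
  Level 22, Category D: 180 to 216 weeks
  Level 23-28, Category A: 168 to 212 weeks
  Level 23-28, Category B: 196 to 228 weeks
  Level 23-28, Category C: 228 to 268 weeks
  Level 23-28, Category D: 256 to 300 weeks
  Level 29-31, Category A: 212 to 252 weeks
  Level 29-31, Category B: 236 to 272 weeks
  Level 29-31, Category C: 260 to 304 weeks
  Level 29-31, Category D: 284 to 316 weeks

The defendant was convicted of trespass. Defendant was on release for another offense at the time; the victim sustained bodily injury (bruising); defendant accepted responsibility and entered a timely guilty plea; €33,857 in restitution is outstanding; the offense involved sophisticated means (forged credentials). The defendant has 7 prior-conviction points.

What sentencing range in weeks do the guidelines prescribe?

Base offense level for trespass: 18.
S1 applies (level before this adjustment is 18 < 24, so +1): 18 + 1 = 19.
S2 applies: 19 + 2 = 21.
S3 applies: 21 − 3 = 18.
S4 applies (level before this adjustment is 18 ≥ 13, so +3): 18 + 3 = 21.
S5 applies: 21 + 3 = 24.
Final offense level: 24.
Criminal history: 7 prior points → Category B (7).
Level 24 falls in the 23-28 band.
Grid: Level 23-28 × Category B = 196-228 weeks.

196-228 weeks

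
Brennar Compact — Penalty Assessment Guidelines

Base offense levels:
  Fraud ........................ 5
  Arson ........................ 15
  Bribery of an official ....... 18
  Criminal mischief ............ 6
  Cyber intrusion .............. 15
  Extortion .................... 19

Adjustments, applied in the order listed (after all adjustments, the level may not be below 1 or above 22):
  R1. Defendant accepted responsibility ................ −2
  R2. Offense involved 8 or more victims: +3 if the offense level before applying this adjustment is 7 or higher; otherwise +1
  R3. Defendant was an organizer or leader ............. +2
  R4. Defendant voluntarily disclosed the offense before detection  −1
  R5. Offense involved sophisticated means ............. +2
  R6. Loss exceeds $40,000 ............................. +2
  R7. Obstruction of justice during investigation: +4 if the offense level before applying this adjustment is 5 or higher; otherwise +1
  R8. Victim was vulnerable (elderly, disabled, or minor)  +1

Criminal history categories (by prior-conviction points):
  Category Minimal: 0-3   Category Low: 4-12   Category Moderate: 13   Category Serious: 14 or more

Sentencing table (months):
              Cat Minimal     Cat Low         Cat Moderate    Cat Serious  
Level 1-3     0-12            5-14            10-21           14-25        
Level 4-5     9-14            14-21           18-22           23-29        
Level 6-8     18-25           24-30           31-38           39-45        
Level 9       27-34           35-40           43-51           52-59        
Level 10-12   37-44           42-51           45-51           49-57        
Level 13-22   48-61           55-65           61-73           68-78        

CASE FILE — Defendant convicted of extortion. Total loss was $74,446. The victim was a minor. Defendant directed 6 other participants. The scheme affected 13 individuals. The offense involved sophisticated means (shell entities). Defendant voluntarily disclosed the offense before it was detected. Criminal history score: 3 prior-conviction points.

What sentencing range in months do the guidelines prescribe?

48-61 months

Base offense level for extortion: 19.
R2 applies (level before this adjustment is 19 ≥ 7, so +3): 19 + 3 = 22.
R3 applies: 22 + 2 = 24.
R4 applies: 24 − 1 = 23.
R5 applies: 23 + 2 = 25.
R6 applies: 25 + 2 = 27.
R7 does not apply.
R8 applies: 27 + 1 = 28.
Level 28 exceeds the maximum of 22; capped at 22.
Final offense level: 22.
Criminal history: 3 prior points → Category Minimal (0-3).
Level 22 falls in the 13-22 band.
Grid: Level 13-22 × Category Minimal = 48-61 months.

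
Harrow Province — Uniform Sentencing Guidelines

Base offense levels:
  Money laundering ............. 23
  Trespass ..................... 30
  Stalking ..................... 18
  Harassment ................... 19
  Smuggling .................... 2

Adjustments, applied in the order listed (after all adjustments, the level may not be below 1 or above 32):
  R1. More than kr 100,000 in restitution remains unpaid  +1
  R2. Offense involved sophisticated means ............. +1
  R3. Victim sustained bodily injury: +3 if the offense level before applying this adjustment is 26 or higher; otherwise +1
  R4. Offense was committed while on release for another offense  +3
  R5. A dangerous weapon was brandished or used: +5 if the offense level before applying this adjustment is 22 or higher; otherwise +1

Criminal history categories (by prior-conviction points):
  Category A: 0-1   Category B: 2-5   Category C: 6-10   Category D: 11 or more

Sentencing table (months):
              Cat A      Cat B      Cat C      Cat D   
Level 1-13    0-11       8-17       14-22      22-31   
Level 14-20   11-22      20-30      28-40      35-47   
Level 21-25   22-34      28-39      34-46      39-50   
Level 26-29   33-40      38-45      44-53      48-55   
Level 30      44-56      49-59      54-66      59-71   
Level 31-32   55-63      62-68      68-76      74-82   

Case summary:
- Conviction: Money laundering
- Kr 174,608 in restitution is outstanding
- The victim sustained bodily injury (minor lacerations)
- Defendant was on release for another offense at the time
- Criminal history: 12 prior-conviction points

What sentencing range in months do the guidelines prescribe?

48-55 months

Base offense level for money laundering: 23.
R1 applies: 23 + 1 = 24.
R2 does not apply.
R3 applies (level before this adjustment is 24 < 26, so +1): 24 + 1 = 25.
R4 applies: 25 + 3 = 28.
R5 does not apply.
Final offense level: 28.
Criminal history: 12 prior points → Category D (11+).
Level 28 falls in the 26-29 band.
Grid: Level 26-29 × Category D = 48-55 months.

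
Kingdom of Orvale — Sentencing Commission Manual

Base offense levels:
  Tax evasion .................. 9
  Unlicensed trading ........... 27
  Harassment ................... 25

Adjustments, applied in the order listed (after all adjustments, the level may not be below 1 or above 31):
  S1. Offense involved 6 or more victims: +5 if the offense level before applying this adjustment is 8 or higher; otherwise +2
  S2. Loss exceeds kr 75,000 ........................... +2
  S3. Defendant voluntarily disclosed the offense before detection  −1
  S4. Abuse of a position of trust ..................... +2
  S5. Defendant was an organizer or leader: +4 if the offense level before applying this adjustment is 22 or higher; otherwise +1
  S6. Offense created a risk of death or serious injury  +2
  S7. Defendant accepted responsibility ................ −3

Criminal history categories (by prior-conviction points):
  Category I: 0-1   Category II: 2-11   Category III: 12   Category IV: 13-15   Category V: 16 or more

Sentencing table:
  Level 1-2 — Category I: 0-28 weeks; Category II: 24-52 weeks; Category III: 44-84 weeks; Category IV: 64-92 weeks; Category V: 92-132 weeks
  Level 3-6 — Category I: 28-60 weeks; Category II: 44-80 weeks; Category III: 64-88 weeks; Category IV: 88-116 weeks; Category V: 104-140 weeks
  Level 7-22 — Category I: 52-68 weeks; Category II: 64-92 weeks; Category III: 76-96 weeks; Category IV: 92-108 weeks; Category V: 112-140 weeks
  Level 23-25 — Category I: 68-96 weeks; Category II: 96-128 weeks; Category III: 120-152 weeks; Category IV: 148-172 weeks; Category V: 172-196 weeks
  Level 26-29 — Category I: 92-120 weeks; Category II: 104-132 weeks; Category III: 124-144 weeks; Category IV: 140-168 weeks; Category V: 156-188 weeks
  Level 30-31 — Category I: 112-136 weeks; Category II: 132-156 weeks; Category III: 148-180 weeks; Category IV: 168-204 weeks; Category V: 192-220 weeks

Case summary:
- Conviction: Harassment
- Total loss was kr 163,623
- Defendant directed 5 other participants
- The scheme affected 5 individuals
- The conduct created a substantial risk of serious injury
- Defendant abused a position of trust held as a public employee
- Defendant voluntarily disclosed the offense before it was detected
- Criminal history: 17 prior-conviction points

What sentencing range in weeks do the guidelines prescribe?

192-220 weeks

Base offense level for harassment: 25.
S2 applies: 25 + 2 = 27.
S3 applies: 27 − 1 = 26.
S4 applies: 26 + 2 = 28.
S5 applies (level before this adjustment is 28 ≥ 22, so +4): 28 + 4 = 32.
S6 applies: 32 + 2 = 34.
S7 does not apply.
Level 34 exceeds the maximum of 31; capped at 31.
Final offense level: 31.
Criminal history: 17 prior points → Category V (16+).
Level 31 falls in the 30-31 band.
Grid: Level 30-31 × Category V = 192-220 weeks.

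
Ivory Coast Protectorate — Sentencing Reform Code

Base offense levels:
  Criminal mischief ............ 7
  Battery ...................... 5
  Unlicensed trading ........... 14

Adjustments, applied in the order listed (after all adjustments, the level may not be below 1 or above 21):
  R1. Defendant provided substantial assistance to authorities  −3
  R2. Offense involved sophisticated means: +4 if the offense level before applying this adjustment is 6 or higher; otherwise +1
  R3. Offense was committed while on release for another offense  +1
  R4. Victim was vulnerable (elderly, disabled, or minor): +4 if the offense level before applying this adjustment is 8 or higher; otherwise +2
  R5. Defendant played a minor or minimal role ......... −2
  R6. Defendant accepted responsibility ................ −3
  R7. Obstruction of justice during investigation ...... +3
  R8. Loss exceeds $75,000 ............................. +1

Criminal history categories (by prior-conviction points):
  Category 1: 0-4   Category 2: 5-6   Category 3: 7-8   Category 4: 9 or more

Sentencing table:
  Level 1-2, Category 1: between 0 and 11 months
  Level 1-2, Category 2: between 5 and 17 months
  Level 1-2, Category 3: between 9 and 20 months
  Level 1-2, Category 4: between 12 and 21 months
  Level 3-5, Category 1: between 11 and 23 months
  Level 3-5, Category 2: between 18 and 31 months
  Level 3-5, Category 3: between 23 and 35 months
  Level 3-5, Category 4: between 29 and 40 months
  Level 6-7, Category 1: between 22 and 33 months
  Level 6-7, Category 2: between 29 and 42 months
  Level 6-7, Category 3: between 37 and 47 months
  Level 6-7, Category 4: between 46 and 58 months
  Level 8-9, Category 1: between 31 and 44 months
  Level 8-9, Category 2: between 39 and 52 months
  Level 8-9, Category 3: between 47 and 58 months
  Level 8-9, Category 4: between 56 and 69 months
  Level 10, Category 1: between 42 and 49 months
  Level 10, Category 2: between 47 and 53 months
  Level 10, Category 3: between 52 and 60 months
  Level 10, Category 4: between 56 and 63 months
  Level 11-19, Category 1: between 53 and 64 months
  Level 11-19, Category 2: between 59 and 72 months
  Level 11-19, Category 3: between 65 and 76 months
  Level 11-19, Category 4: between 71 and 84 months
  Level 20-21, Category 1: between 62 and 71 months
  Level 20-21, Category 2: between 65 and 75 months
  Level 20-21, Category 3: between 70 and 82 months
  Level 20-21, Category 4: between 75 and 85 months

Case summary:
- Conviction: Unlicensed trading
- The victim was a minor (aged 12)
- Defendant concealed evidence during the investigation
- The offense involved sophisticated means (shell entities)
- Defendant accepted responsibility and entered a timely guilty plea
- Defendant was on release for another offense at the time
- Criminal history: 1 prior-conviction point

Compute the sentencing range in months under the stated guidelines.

62-71 months

Base offense level for unlicensed trading: 14.
R2 applies (level before this adjustment is 14 ≥ 6, so +4): 14 + 4 = 18.
R3 applies: 18 + 1 = 19.
R4 applies (level before this adjustment is 19 ≥ 8, so +4): 19 + 4 = 23.
R6 applies: 23 − 3 = 20.
R7 applies: 20 + 3 = 23.
R8 does not apply.
Level 23 exceeds the maximum of 21; capped at 21.
Final offense level: 21.
Criminal history: 1 prior point → Category 1 (0-4).
Level 21 falls in the 20-21 band.
Grid: Level 20-21 × Category 1 = 62-71 months.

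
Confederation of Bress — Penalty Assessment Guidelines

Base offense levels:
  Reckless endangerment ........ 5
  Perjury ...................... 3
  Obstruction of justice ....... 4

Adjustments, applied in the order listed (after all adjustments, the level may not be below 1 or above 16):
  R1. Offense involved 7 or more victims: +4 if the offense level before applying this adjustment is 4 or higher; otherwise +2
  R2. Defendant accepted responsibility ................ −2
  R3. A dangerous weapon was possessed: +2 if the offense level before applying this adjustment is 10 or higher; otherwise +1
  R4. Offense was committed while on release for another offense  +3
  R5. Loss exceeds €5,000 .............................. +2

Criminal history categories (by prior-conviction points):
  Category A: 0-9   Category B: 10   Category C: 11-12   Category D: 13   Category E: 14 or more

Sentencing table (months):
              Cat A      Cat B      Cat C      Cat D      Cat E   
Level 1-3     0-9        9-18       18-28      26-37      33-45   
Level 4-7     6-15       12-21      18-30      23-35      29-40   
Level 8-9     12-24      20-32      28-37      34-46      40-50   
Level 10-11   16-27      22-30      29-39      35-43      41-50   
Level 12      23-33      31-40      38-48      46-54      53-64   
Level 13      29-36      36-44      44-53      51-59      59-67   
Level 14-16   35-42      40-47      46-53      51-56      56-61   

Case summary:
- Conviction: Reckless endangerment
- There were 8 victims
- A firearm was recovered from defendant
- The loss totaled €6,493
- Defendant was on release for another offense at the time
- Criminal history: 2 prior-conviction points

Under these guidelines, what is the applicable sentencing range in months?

35-42 months

Base offense level for reckless endangerment: 5.
R1 applies (level before this adjustment is 5 ≥ 4, so +4): 5 + 4 = 9.
R3 applies (level before this adjustment is 9 < 10, so +1): 9 + 1 = 10.
R4 applies: 10 + 3 = 13.
R5 applies: 13 + 2 = 15.
Final offense level: 15.
Criminal history: 2 prior points → Category A (0-9).
Level 15 falls in the 14-16 band.
Grid: Level 14-16 × Category A = 35-42 months.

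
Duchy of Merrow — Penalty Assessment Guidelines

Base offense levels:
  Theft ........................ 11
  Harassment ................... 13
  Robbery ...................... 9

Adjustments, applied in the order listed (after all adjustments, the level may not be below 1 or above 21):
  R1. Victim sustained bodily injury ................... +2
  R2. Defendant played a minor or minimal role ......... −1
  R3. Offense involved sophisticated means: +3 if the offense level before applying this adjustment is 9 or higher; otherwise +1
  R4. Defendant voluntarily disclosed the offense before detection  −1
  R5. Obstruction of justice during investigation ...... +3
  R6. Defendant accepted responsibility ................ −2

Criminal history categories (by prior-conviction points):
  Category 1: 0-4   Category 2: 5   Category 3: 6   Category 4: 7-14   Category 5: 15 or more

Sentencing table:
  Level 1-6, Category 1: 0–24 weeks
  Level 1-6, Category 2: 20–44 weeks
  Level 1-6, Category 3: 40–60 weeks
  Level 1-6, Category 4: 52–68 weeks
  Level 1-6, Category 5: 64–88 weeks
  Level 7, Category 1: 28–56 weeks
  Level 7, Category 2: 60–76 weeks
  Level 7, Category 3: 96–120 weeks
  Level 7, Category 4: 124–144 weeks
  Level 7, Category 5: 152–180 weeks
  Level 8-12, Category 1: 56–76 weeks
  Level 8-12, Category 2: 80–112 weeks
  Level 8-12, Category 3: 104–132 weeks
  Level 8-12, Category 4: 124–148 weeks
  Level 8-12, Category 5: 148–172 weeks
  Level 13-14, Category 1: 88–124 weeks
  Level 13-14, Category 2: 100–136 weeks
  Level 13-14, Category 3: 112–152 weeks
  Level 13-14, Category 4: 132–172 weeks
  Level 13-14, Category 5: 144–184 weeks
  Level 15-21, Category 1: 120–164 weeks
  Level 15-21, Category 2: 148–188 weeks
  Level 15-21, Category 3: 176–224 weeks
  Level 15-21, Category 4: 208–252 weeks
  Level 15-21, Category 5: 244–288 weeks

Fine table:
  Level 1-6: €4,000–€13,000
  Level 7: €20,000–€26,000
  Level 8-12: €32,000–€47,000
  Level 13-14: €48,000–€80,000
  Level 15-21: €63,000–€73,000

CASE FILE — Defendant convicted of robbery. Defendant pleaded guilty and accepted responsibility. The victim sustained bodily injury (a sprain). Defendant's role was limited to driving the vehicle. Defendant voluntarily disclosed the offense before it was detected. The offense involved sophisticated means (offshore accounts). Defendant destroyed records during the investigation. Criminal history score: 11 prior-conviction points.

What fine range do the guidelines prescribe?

Base offense level for robbery: 9.
R1 applies: 9 + 2 = 11.
R2 applies: 11 − 1 = 10.
R3 applies (level before this adjustment is 10 ≥ 9, so +3): 10 + 3 = 13.
R4 applies: 13 − 1 = 12.
R5 applies: 12 + 3 = 15.
R6 applies: 15 − 2 = 13.
Final offense level: 13.
Level 13 falls in the 13-14 band.
Fine table: Level 13-14 → €48,000–€80,000.

€48,000–€80,000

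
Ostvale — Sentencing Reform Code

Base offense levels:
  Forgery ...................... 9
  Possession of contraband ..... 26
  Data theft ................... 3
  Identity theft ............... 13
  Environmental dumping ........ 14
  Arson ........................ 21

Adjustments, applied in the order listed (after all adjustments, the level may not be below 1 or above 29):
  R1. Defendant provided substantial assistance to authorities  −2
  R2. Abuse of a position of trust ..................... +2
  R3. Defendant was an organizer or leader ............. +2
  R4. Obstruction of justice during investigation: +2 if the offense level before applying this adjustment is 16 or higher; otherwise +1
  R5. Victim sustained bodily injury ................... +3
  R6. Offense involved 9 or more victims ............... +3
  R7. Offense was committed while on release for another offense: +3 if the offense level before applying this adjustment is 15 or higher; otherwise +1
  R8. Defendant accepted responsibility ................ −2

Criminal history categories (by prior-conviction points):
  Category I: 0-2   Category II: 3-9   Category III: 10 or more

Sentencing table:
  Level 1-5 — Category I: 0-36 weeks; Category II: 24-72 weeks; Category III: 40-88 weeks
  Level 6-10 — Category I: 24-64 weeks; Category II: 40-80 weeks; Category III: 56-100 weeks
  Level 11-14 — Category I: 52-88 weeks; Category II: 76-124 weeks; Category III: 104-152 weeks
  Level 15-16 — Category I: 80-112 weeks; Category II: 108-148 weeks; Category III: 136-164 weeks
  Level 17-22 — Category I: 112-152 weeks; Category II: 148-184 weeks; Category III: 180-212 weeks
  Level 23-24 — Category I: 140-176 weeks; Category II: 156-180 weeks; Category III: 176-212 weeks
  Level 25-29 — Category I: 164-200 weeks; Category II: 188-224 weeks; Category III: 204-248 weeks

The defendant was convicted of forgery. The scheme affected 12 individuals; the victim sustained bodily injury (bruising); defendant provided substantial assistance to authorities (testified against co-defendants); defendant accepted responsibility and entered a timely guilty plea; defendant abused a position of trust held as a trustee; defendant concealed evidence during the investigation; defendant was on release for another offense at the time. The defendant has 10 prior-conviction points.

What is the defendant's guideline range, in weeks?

Base offense level for forgery: 9.
R1 applies: 9 − 2 = 7.
R2 applies: 7 + 2 = 9.
R3 does not apply.
R4 applies (level before this adjustment is 9 < 16, so +1): 9 + 1 = 10.
R5 applies: 10 + 3 = 13.
R6 applies: 13 + 3 = 16.
R7 applies (level before this adjustment is 16 ≥ 15, so +3): 16 + 3 = 19.
R8 applies: 19 − 2 = 17.
Final offense level: 17.
Criminal history: 10 prior points → Category III (10+).
Level 17 falls in the 17-22 band.
Grid: Level 17-22 × Category III = 180-212 weeks.

180-212 weeks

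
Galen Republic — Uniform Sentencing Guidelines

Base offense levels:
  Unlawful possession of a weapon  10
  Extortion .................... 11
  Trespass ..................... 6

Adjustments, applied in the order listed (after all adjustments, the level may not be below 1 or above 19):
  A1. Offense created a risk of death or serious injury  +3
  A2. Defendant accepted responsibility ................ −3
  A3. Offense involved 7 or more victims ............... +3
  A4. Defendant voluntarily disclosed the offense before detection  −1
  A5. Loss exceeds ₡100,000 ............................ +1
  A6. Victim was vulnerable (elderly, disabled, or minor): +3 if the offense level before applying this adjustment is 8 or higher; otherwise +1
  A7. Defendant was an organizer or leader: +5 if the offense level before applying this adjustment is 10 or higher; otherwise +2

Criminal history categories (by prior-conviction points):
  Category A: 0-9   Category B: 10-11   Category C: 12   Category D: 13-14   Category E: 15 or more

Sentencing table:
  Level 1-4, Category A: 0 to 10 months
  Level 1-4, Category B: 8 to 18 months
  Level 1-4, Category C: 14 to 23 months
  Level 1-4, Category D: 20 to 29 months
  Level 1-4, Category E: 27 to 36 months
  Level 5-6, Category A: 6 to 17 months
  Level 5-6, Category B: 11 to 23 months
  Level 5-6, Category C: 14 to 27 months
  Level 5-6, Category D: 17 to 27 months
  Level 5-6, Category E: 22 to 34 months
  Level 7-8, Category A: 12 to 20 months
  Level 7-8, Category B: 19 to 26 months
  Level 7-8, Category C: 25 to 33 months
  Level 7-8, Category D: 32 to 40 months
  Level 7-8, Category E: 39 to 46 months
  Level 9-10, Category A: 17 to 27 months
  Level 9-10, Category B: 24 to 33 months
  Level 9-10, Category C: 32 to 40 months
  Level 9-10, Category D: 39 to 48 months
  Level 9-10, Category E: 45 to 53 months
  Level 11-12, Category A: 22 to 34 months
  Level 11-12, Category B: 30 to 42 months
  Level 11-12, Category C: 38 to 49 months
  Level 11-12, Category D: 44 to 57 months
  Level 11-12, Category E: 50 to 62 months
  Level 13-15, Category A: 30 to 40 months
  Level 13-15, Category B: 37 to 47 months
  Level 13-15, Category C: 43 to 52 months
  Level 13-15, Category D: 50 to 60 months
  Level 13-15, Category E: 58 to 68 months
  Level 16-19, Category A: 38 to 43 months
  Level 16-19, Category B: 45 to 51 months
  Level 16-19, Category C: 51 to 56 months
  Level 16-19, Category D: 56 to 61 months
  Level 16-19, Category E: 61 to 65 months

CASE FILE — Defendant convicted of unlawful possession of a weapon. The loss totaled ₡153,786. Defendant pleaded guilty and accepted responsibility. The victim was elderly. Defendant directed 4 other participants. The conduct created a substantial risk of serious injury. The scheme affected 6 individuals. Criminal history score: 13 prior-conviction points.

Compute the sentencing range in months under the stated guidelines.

Base offense level for unlawful possession of a weapon: 10.
A1 applies: 10 + 3 = 13.
A2 applies: 13 − 3 = 10.
A3 does not apply.
A5 applies: 10 + 1 = 11.
A6 applies (level before this adjustment is 11 ≥ 8, so +3): 11 + 3 = 14.
A7 applies (level before this adjustment is 14 ≥ 10, so +5): 14 + 5 = 19.
Final offense level: 19.
Criminal history: 13 prior points → Category D (13-14).
Level 19 falls in the 16-19 band.
Grid: Level 16-19 × Category D = 56-61 months.

56-61 months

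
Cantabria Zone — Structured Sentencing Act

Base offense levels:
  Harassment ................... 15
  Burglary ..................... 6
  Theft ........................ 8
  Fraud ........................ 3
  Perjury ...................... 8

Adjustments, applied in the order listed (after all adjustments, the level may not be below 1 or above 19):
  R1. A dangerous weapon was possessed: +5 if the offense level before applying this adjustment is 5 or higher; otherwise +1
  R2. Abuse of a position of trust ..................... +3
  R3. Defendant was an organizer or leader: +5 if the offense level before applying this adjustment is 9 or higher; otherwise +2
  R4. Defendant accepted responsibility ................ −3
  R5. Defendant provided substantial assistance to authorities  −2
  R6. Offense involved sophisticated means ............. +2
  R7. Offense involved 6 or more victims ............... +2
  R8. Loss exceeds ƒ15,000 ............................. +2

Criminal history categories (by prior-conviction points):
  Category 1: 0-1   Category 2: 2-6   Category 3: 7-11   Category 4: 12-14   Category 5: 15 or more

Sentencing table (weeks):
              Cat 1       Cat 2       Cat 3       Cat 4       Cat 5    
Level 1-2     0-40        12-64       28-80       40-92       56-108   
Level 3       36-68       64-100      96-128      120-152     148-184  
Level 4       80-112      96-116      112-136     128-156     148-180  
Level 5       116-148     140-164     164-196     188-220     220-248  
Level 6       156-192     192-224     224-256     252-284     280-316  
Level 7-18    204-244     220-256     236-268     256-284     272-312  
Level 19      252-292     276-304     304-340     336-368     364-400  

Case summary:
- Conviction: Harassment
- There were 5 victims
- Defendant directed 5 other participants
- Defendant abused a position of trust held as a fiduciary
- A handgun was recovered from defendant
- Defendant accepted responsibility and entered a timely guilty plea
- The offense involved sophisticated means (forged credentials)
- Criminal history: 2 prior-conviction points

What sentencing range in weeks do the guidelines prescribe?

Base offense level for harassment: 15.
R1 applies (level before this adjustment is 15 ≥ 5, so +5): 15 + 5 = 20.
R2 applies: 20 + 3 = 23.
R3 applies (level before this adjustment is 23 ≥ 9, so +5): 23 + 5 = 28.
R4 applies: 28 − 3 = 25.
R5 does not apply.
R6 applies: 25 + 2 = 27.
R7 does not apply.
Level 27 exceeds the maximum of 19; capped at 19.
Final offense level: 19.
Criminal history: 2 prior points → Category 2 (2-6).
Level 19 falls in the 19 band.
Grid: Level 19 × Category 2 = 276-304 weeks.

276-304 weeks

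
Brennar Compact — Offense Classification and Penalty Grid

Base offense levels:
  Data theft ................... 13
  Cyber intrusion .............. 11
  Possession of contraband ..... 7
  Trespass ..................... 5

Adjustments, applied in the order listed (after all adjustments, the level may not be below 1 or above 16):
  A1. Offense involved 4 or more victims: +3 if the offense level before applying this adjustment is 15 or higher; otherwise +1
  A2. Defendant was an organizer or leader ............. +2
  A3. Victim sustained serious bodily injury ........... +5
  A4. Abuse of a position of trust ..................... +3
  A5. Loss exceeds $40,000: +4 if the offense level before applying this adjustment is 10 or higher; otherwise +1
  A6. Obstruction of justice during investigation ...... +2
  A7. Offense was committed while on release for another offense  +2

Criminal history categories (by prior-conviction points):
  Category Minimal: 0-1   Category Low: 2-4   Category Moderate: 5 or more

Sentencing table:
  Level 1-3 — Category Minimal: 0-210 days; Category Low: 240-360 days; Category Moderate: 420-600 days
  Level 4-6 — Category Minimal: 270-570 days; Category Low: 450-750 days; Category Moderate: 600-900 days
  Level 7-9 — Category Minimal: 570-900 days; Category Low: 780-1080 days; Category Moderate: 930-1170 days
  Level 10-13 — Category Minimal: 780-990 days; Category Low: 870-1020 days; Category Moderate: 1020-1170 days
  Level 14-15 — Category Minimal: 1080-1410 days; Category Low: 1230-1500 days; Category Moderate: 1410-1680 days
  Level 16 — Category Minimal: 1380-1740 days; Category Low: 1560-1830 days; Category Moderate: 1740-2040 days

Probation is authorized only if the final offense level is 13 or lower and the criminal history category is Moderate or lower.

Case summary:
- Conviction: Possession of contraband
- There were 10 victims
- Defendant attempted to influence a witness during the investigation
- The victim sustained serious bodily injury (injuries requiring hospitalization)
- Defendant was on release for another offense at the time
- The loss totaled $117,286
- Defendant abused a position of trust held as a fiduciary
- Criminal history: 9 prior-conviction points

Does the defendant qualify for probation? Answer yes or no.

Base offense level for possession of contraband: 7.
A1 applies (level before this adjustment is 7 < 15, so +1): 7 + 1 = 8.
A2 does not apply.
A3 applies: 8 + 5 = 13.
A4 applies: 13 + 3 = 16.
A5 applies (level before this adjustment is 16 ≥ 10, so +4): 16 + 4 = 20.
A6 applies: 20 + 2 = 22.
A7 applies: 22 + 2 = 24.
Level 24 exceeds the maximum of 16; capped at 16.
Final offense level: 16.
Criminal history: 9 prior points → Category Moderate (5+).
Level 16 falls in the 16 band.
Grid: Level 16 × Category Moderate = 1740-2040 days.
Probation check: level 16 > 13 and category Moderate ≤ Moderate → not eligible.

No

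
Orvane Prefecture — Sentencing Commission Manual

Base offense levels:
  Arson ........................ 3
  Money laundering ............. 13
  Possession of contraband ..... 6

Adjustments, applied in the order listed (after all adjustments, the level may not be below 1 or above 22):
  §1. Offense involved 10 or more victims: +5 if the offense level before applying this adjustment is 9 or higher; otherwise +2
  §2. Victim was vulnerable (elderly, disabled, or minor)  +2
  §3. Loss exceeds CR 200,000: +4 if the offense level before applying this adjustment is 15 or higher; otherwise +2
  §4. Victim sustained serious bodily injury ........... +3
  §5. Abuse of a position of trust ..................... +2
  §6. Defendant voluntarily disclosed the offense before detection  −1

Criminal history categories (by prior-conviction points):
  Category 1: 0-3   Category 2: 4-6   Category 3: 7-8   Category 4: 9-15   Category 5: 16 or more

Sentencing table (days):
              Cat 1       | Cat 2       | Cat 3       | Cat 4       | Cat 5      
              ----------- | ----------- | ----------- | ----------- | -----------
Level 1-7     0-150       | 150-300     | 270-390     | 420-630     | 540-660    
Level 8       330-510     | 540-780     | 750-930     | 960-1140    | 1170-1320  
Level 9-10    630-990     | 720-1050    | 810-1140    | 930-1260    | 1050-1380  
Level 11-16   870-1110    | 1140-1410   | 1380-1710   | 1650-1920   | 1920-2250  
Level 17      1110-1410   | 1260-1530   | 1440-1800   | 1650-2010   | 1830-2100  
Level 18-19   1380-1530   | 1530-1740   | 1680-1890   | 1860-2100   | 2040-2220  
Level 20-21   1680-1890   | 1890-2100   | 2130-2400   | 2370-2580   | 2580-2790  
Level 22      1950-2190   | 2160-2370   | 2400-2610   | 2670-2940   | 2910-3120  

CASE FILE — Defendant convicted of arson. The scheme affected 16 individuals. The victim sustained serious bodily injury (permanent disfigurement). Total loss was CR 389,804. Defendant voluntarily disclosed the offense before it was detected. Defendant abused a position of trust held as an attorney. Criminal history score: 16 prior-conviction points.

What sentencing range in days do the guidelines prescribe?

Base offense level for arson: 3.
§1 applies (level before this adjustment is 3 < 9, so +2): 3 + 2 = 5.
§2 does not apply.
§3 applies (level before this adjustment is 5 < 15, so +2): 5 + 2 = 7.
§4 applies: 7 + 3 = 10.
§5 applies: 10 + 2 = 12.
§6 applies: 12 − 1 = 11.
Final offense level: 11.
Criminal history: 16 prior points → Category 5 (16+).
Level 11 falls in the 11-16 band.
Grid: Level 11-16 × Category 5 = 1920-2250 days.

1920-2250 days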